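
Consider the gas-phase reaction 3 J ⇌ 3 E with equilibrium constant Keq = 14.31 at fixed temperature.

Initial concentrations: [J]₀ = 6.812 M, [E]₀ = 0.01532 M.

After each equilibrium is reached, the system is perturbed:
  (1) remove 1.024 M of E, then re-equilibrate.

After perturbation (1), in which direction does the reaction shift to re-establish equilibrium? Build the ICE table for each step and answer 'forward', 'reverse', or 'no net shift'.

Direction: forward

Q₀ = 1.1375e-08 vs Keq = 14.31 ⇒ Q<K, forward
Step 1:
                    J           E
  I             6.812     0.01532
  C             -4.82        4.82
  E             1.992       4.836
  solve Keq expr → x = 1.607; check Q = 14.31
Then remove 1.024 M of E.
Step 2:
                    J           E
  I             1.992       3.812
  C           -0.2987      0.2987
  E             1.693        4.11
  solve Keq expr → x = 0.09958; check Q = 14.31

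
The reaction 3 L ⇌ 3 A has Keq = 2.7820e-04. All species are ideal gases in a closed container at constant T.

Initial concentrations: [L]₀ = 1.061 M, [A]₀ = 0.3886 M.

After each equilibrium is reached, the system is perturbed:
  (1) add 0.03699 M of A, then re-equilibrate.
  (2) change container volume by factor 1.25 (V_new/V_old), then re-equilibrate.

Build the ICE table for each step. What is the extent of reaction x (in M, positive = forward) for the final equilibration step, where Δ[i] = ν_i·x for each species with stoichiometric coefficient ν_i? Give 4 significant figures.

x = 0 M

Q₀ = 0.04913 vs Keq = 2.7820e-04 ⇒ Q>K, reverse
Step 1:
                    L           A
  Initial       1.061      0.3886
  Change       0.2998     -0.2998
  Equil         1.361     0.08883
  solve Keq expr → x = -0.09992; check Q = 2.7820e-04
Then add 0.03699 M of A.
Step 2:
                    L           A
  Initial       1.361      0.1258
  Change      0.03472    -0.03472
  Equil         1.395      0.0911
  solve Keq expr → x = -0.01157; check Q = 2.7820e-04
Then change container volume by factor 1.25 (V_new/V_old).
Step 3:
                    L           A
  Initial       1.116     0.07288
  Change            0           0
  Equil         1.116     0.07288
  solve Keq expr → x = 0; check Q = 2.7820e-04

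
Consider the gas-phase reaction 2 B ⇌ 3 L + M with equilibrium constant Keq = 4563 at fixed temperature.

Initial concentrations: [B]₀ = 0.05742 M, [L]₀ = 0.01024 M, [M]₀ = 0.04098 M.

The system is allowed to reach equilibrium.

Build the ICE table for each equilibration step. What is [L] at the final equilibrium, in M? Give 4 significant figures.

[L]_eq = 0.0962 M

Q₀ = 1.3346e-05 vs Keq = 4563 ⇒ Q<K, forward
Step 1:
                   B          L          M
  I          0.05742    0.01024    0.04098
  C          -0.0573    0.08596    0.02865
  E       1.1655e-04     0.0962    0.06963
  solve Keq expr → x = 0.02865; check Q = 4563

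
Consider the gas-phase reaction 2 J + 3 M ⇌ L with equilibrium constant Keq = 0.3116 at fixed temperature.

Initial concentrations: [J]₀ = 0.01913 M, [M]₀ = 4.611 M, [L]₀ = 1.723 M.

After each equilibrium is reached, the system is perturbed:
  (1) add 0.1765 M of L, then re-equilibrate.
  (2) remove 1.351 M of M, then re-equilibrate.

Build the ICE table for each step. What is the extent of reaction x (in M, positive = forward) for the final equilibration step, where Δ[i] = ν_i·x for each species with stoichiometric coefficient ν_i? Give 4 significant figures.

x = -0.05425 M

Q₀ = 48.03 vs Keq = 0.3116 ⇒ Q>K, reverse
Step 1:
                  J         M         L
  I         0.01913     4.611     1.723
  C          0.1916    0.2875  -0.09582
  E          0.2108     4.898     1.627
  solve Keq expr → x = -0.09582; check Q = 0.3116
Then add 0.1765 M of L.
Step 2:
                  J         M         L
  I          0.2108     4.898     1.804
  C        0.009837   0.01476 -0.004919
  E          0.2206     4.913     1.799
  solve Keq expr → x = -0.004919; check Q = 0.3116
Then remove 1.351 M of M.
Step 3:
                  J         M         L
  I          0.2206     3.562     1.799
  C          0.1085    0.1628  -0.05425
  E          0.3291     3.725     1.745
  solve Keq expr → x = -0.05425; check Q = 0.3116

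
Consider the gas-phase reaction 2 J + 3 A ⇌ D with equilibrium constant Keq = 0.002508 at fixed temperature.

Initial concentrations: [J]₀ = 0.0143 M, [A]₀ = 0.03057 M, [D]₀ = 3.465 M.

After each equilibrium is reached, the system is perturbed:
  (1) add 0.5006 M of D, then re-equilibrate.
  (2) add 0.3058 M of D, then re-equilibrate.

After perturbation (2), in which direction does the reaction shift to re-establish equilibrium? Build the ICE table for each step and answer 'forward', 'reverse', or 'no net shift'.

Direction: reverse

Q₀ = 5.9312e+08 vs Keq = 0.002508 ⇒ Q>K, reverse
Step 1:
                    J           A           D
  Initial      0.0143     0.03057       3.465
  Change        2.961       4.441       -1.48
  Equil         2.975       4.472       1.985
  solve Keq expr → x = -1.48; check Q = 0.002508
Then add 0.5006 M of D.
Step 2:
                    J           A           D
  Initial       2.975       4.472       2.485
  Change       0.1217      0.1825    -0.06083
  Equil         3.097       4.654       2.424
  solve Keq expr → x = -0.06083; check Q = 0.002508
Then add 0.3058 M of D.
Step 3:
                    J           A           D
  Initial       3.097       4.654        2.73
  Change      0.06674      0.1001    -0.03337
  Equil         3.163       4.754       2.697
  solve Keq expr → x = -0.03337; check Q = 0.002508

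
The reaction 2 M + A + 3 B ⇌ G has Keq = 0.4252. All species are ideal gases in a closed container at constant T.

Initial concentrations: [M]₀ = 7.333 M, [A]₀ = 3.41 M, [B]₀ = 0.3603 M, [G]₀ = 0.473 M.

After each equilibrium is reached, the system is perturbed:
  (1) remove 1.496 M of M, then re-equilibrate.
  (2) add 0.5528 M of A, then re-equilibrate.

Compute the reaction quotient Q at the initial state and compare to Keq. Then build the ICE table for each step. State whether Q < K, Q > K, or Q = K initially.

Q₀ = 0.05515; Q < K (proceeds forward)

Q₀ = 0.05515 vs Keq = 0.4252 ⇒ Q<K, forward
Step 1:
                   M          A          B          G
  I            7.333       3.41     0.3603      0.473
  C           -0.112   -0.05599     -0.168    0.05599
  E            7.221      3.354     0.1923      0.529
  solve Keq expr → x = 0.05599; check Q = 0.4252
Then remove 1.496 M of M.
Step 2:
                   M          A          B          G
  I            5.725      3.354     0.1923      0.529
  C          0.02002    0.01001    0.03003   -0.01001
  E            5.745      3.364     0.2224      0.519
  solve Keq expr → x = -0.01001; check Q = 0.4252
Then add 0.5528 M of A.
Step 3:
                   M          A          B          G
  I            5.745      3.917     0.2224      0.519
  C        -0.006866  -0.003433    -0.0103   0.003433
  E            5.738      3.913     0.2121     0.5224
  solve Keq expr → x = 0.003433; check Q = 0.4252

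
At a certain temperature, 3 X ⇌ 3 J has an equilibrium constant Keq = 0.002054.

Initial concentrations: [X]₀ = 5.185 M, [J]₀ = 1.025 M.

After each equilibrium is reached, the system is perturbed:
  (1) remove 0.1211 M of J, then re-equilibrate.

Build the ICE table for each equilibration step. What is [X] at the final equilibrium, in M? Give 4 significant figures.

[X]_eq = 5.402 M

Q₀ = 0.007725 vs Keq = 0.002054 ⇒ Q>K, reverse
Step 1:
                  X         J
  Initial     5.185     1.025
  Change     0.3246   -0.3246
  Equil        5.51    0.7004
  solve Keq expr → x = -0.1082; check Q = 0.002054
Then remove 0.1211 M of J.
Step 2:
                  X         J
  Initial      5.51    0.5793
  Change    -0.1074    0.1074
  Equil       5.402    0.6867
  solve Keq expr → x = 0.03581; check Q = 0.002054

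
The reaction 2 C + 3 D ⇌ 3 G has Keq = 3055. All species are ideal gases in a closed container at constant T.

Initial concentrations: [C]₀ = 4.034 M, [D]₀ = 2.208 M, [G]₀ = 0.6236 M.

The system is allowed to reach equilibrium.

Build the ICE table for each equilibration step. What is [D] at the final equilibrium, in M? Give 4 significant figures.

[D]_eq = 0.0989 M

Q₀ = 0.001384 vs Keq = 3055 ⇒ Q<K, forward
Step 1:
                  C         D         G
  I           4.034     2.208    0.6236
  C          -1.406    -2.109     2.109
  E           2.628    0.0989     2.733
  solve Keq expr → x = 0.703; check Q = 3055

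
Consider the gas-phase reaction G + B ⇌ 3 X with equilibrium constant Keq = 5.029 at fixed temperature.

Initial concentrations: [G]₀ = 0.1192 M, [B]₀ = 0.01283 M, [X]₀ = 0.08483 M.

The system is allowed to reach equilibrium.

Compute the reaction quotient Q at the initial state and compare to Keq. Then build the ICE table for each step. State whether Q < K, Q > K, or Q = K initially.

Q₀ = 0.3992 vs Keq = 5.029 ⇒ Q<K, forward
Step 1:
                    G           B           X
  init         0.1192     0.01283     0.08483
  Δ          -0.01006    -0.01006     0.03018
  eq           0.1091    0.002771       0.115
  solve Keq expr → x = 0.01006; check Q = 5.029

Q₀ = 0.3992; Q < K (proceeds forward)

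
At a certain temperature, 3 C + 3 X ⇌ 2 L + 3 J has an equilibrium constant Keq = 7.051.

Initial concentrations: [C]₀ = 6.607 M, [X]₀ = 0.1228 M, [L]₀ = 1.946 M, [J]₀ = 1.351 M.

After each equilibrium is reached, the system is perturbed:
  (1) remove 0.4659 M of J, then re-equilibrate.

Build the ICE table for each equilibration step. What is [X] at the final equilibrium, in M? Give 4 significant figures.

[X]_eq = 0.1109 M

Q₀ = 17.48 vs Keq = 7.051 ⇒ Q>K, reverse
Step 1:
                  C         X         L         J
  I           6.607    0.1228     1.946     1.351
  C         0.03666   0.03666  -0.02444  -0.03666
  E           6.644    0.1595     1.922     1.314
  solve Keq expr → x = -0.01222; check Q = 7.051
Then remove 0.4659 M of J.
Step 2:
                  C         X         L         J
  I           6.644    0.1595     1.922    0.8484
  C         -0.0486   -0.0486    0.0324    0.0486
  E           6.595    0.1109     1.954     0.897
  solve Keq expr → x = 0.0162; check Q = 7.051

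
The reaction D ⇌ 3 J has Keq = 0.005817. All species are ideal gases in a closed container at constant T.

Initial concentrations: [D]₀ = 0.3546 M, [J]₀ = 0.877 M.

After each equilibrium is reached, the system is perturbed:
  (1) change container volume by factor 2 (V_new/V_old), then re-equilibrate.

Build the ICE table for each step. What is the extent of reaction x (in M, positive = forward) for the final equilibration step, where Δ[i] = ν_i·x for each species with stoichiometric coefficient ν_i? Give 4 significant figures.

x = 0.01418 M

Q₀ = 1.902 vs Keq = 0.005817 ⇒ Q>K, reverse
Step 1:
                   D          J
  Initial     0.3546      0.877
  Change      0.2419    -0.7256
  Equil       0.5965     0.1514
  solve Keq expr → x = -0.2419; check Q = 0.005817
Then change container volume by factor 2 (V_new/V_old).
Step 2:
                   D          J
  Initial     0.2982    0.07569
  Change    -0.01418    0.04253
  Equil       0.2841     0.1182
  solve Keq expr → x = 0.01418; check Q = 0.005817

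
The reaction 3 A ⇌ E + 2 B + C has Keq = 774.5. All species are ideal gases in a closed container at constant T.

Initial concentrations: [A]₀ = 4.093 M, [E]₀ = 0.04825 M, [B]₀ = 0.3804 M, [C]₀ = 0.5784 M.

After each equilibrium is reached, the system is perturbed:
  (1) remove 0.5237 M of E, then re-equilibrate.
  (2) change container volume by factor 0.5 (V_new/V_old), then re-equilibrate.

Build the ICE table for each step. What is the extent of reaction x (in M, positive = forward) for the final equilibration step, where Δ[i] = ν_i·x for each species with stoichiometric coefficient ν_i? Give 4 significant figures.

Q₀ = 5.8895e-05 vs Keq = 774.5 ⇒ Q<K, forward
Step 1:
                  A         E         B         C
  init        4.093   0.04825    0.3804    0.5784
  Δ          -3.795     1.265      2.53     1.265
  eq          0.298     1.313      2.91     1.843
  solve Keq expr → x = 1.265; check Q = 774.5
Then remove 0.5237 M of E.
Step 2:
                  A         E         B         C
  init        0.298    0.7895      2.91     1.843
  Δ        -0.04269   0.01423   0.02846   0.01423
  eq         0.2554    0.8038     2.939     1.858
  solve Keq expr → x = 0.01423; check Q = 774.5
Then change container volume by factor 0.5 (V_new/V_old).
Step 3:
                  A         E         B         C
  init       0.5107     1.608     5.878     3.715
  Δ          0.1194  -0.03978  -0.07957  -0.03978
  eq         0.6301     1.568     5.798     3.675
  solve Keq expr → x = -0.03978; check Q = 774.5

x = -0.03978 M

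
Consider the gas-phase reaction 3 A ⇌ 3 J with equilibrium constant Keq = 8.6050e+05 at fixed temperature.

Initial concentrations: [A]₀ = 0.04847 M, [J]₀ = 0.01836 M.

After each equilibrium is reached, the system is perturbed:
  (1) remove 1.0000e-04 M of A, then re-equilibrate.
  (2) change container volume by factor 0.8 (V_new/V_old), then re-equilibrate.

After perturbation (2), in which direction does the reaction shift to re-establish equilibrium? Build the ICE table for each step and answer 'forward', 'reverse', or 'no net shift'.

Q₀ = 0.05435 vs Keq = 8.6050e+05 ⇒ Q<K, forward
Step 1:
                  A         J
  Initial   0.04847   0.01836
  Change   -0.04777   0.04777
  Equil   6.9531e-04   0.06613
  solve Keq expr → x = 0.01592; check Q = 8.6050e+05
Then remove 1.0000e-04 M of A.
Step 2:
                  A         J
  Initial 5.9531e-04   0.06613
  Change  9.8960e-05 -9.8960e-05
  Equil   6.9427e-04   0.06604
  solve Keq expr → x = -3.2987e-05; check Q = 8.6050e+05
Then change container volume by factor 0.8 (V_new/V_old).
Step 3:
                  A         J
  Initial 8.6784e-04   0.08254
  Change          0         0
  Equil   8.6784e-04   0.08254
  solve Keq expr → x = 0; check Q = 8.6050e+05

Direction: no net shift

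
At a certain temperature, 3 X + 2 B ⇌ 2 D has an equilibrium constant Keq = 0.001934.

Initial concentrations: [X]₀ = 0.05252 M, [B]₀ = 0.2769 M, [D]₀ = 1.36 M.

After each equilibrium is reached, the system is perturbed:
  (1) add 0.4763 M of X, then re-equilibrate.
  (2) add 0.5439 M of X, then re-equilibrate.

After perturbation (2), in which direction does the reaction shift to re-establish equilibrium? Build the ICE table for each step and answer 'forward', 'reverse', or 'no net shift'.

Q₀ = 1.6652e+05 vs Keq = 0.001934 ⇒ Q>K, reverse
Step 1:
                   X          B          D
  init       0.05252     0.2769       1.36
  Δ            1.796      1.197     -1.197
  eq           1.848      1.474     0.1629
  solve Keq expr → x = -0.5986; check Q = 0.001934
Then add 0.4763 M of X.
Step 2:
                   X          B          D
  init         2.325      1.474     0.1629
  Δ         -0.07325   -0.04883    0.04883
  eq           2.251      1.425     0.2117
  solve Keq expr → x = 0.02442; check Q = 0.001934
Then add 0.5439 M of X.
Step 3:
                   X          B          D
  init         2.795      1.425     0.2117
  Δ         -0.08515   -0.05677    0.05677
  eq            2.71      1.368     0.2685
  solve Keq expr → x = 0.02838; check Q = 0.001934

Direction: forward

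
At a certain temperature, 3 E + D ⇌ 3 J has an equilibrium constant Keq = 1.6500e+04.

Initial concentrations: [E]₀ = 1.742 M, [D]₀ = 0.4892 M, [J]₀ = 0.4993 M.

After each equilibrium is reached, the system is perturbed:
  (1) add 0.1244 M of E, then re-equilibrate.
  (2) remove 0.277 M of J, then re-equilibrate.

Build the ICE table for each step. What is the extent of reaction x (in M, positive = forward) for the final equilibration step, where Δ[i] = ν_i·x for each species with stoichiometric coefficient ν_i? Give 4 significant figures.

x = 0.002052 M

Q₀ = 0.04813 vs Keq = 1.6500e+04 ⇒ Q<K, forward
Step 1:
                   E          D          J
  Initial      1.742     0.4892     0.4993
  Change      -1.426    -0.4754      1.426
  Equil       0.3157    0.01376      1.926
  solve Keq expr → x = 0.4754; check Q = 1.6500e+04
Then add 0.1244 M of E.
Step 2:
                   E          D          J
  Initial     0.4401    0.01376      1.926
  Change    -0.02277  -0.007589    0.02277
  Equil       0.4173   0.006169      1.948
  solve Keq expr → x = 0.007589; check Q = 1.6500e+04
Then remove 0.277 M of J.
Step 3:
                   E          D          J
  Initial     0.4173   0.006169      1.671
  Change   -0.006156  -0.002052   0.006156
  Equil       0.4111   0.004117      1.678
  solve Keq expr → x = 0.002052; check Q = 1.6500e+04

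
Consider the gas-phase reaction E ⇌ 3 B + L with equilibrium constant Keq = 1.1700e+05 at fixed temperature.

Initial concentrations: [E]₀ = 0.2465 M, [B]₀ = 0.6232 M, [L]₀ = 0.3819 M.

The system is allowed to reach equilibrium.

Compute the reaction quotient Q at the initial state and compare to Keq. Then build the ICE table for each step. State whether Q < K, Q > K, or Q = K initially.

Q₀ = 0.375; Q < K (proceeds forward)

Q₀ = 0.375 vs Keq = 1.1700e+05 ⇒ Q<K, forward
Step 1:
                  E         B         L
  init       0.2465    0.6232    0.3819
  Δ         -0.2465    0.7395    0.2465
  eq      1.3589e-05     1.363    0.6284
  solve Keq expr → x = 0.2465; check Q = 1.1700e+05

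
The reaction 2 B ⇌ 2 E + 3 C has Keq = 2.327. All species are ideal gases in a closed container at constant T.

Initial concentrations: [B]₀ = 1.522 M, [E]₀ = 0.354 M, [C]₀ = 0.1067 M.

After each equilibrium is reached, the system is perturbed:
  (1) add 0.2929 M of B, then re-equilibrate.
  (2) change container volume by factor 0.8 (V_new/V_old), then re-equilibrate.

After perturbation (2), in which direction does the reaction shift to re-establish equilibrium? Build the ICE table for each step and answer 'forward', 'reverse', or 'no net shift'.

Q₀ = 6.5716e-05 vs Keq = 2.327 ⇒ Q<K, forward
Step 1:
                   B          E          C
  Initial      1.522      0.354     0.1067
  Change     -0.6892     0.6892      1.034
  Equil       0.8328      1.043       1.14
  solve Keq expr → x = 0.3446; check Q = 2.327
Then add 0.2929 M of B.
Step 2:
                   B          E          C
  Initial      1.126      1.043       1.14
  Change    -0.08101    0.08101     0.1215
  Equil        1.045      1.124      1.262
  solve Keq expr → x = 0.04051; check Q = 2.327
Then change container volume by factor 0.8 (V_new/V_old).
Step 3:
                   B          E          C
  Initial      1.306      1.405      1.577
  Change      0.1121    -0.1121    -0.1682
  Equil        1.418      1.293      1.409
  solve Keq expr → x = -0.05607; check Q = 2.327

Direction: reverse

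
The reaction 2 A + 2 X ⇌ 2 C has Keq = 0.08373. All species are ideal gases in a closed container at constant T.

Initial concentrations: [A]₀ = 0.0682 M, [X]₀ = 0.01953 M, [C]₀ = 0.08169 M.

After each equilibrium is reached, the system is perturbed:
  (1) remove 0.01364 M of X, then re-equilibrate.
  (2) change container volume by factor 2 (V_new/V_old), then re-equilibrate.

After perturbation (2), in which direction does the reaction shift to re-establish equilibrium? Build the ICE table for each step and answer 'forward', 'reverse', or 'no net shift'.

Direction: reverse

Q₀ = 3762 vs Keq = 0.08373 ⇒ Q>K, reverse
Step 1:
                  A         X         C
  I          0.0682   0.01953   0.08169
  C         0.07759   0.07759  -0.07759
  E          0.1458   0.09712  0.004097
  solve Keq expr → x = -0.0388; check Q = 0.08373
Then remove 0.01364 M of X.
Step 2:
                  A         X         C
  I          0.1458   0.08348  0.004097
  C       5.3955e-04 5.3955e-04 -5.3955e-04
  E          0.1463   0.08402  0.003558
  solve Keq expr → x = -2.6977e-04; check Q = 0.08373
Then change container volume by factor 2 (V_new/V_old).
Step 3:
                  A         X         C
  I         0.07317   0.04201  0.001779
  C       8.6054e-04 8.6054e-04 -8.6054e-04
  E         0.07403   0.04287 9.1833e-04
  solve Keq expr → x = -4.3027e-04; check Q = 0.08373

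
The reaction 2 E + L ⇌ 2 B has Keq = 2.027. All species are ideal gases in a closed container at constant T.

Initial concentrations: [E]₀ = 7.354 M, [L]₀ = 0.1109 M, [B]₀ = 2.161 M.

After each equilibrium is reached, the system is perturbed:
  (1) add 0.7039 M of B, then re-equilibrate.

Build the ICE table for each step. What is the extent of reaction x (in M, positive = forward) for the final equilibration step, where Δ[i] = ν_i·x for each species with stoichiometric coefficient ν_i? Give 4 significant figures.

x = -0.0303 M

Q₀ = 0.7786 vs Keq = 2.027 ⇒ Q<K, forward
Step 1:
                  E         L         B
  init        7.354    0.1109     2.161
  Δ         -0.1233  -0.06166    0.1233
  eq          7.231   0.04924     2.284
  solve Keq expr → x = 0.06166; check Q = 2.027
Then add 0.7039 M of B.
Step 2:
                  E         L         B
  init        7.231   0.04924     2.988
  Δ          0.0606    0.0303   -0.0606
  eq          7.291   0.07954     2.928
  solve Keq expr → x = -0.0303; check Q = 2.027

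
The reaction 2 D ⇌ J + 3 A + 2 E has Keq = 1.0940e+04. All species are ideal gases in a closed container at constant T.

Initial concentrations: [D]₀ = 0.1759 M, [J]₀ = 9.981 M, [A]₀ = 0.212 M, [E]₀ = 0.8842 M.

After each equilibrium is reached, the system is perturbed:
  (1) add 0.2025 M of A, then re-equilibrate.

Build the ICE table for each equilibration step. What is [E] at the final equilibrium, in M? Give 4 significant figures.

Q₀ = 2.403 vs Keq = 1.0940e+04 ⇒ Q<K, forward
Step 1:
                  D         J         A         E
  Initial    0.1759     9.981     0.212    0.8842
  Change    -0.1659   0.08297    0.2489    0.1659
  Equil    0.009966     10.06    0.4609      1.05
  solve Keq expr → x = 0.08297; check Q = 1.0940e+04
Then add 0.2025 M of A.
Step 2:
                  D         J         A         E
  Initial  0.009966     10.06    0.6634      1.05
  Change   0.006741 -0.003371  -0.01011 -0.006741
  Equil     0.01671     10.06    0.6533     1.043
  solve Keq expr → x = -0.003371; check Q = 1.0940e+04

[E]_eq = 1.043 M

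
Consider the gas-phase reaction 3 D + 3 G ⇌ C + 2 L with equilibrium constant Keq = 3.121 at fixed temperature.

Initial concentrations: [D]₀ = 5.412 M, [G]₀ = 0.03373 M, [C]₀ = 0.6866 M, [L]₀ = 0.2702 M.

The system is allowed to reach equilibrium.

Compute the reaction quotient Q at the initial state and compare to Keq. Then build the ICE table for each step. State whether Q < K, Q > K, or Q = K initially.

Q₀ = 8.24; Q > K (proceeds reverse)

Q₀ = 8.24 vs Keq = 3.121 ⇒ Q>K, reverse
Step 1:
                    D           G           C           L
  I             5.412     0.03373      0.6866      0.2702
  C           0.01179     0.01179   -0.003931   -0.007863
  E             5.424     0.04552      0.6827      0.2623
  solve Keq expr → x = -0.003931; check Q = 3.121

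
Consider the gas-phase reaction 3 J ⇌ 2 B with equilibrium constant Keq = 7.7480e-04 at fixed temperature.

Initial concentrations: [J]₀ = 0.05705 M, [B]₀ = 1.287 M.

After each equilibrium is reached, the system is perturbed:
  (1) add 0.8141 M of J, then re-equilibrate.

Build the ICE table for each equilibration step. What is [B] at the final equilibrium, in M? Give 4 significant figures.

[B]_eq = 0.1183 M

Q₀ = 8921 vs Keq = 7.7480e-04 ⇒ Q>K, reverse
Step 1:
                  J         B
  I         0.05705     1.287
  C           1.823    -1.215
  E            1.88   0.07175
  solve Keq expr → x = -0.6076; check Q = 7.7480e-04
Then add 0.8141 M of J.
Step 2:
                  J         B
  I           2.694   0.07175
  C        -0.06987   0.04658
  E           2.624    0.1183
  solve Keq expr → x = 0.02329; check Q = 7.7480e-04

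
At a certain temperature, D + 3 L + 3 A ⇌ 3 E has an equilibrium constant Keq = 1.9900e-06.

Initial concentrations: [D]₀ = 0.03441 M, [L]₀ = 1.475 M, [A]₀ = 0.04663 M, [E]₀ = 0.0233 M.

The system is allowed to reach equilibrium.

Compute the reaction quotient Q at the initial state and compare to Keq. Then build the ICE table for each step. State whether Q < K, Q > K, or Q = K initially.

Q₀ = 1.13; Q > K (proceeds reverse)

Q₀ = 1.13 vs Keq = 1.9900e-06 ⇒ Q>K, reverse
Step 1:
                  D         L         A         E
  Initial   0.03441     1.475   0.04663    0.0233
  Change   0.007615   0.02284   0.02284  -0.02284
  Equil     0.04202     1.498   0.06947 4.5507e-04
  solve Keq expr → x = -0.007615; check Q = 1.9900e-06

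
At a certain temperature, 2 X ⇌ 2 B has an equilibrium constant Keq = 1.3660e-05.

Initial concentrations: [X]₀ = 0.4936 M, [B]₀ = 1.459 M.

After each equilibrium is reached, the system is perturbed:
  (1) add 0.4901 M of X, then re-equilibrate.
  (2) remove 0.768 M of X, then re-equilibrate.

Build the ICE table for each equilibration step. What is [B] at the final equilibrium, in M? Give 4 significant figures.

[B]_eq = 0.006167 M

Q₀ = 8.737 vs Keq = 1.3660e-05 ⇒ Q>K, reverse
Step 1:
                  X         B
  Initial    0.4936     1.459
  Change      1.452    -1.452
  Equil       1.945   0.00719
  solve Keq expr → x = -0.7259; check Q = 1.3660e-05
Then add 0.4901 M of X.
Step 2:
                  X         B
  Initial     2.436   0.00719
  Change  -0.001805  0.001805
  Equil       2.434  0.008995
  solve Keq expr → x = 9.0236e-04; check Q = 1.3660e-05
Then remove 0.768 M of X.
Step 3:
                  X         B
  Initial     1.666  0.008995
  Change   0.002828 -0.002828
  Equil       1.669  0.006167
  solve Keq expr → x = -0.001414; check Q = 1.3660e-05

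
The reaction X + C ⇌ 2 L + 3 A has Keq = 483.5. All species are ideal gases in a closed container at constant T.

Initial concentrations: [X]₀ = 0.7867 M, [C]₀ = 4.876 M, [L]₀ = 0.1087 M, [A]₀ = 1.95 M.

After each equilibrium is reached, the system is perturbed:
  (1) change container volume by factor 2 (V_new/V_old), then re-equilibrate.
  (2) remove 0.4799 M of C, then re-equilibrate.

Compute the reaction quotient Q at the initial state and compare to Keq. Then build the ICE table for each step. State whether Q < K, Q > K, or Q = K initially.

Q₀ = 0.02284; Q < K (proceeds forward)

Q₀ = 0.02284 vs Keq = 483.5 ⇒ Q<K, forward
Step 1:
                  X         C         L         A
  init       0.7867     4.876    0.1087      1.95
  Δ         -0.7085   -0.7085     1.417     2.125
  eq         0.0782     4.168     1.526     4.075
  solve Keq expr → x = 0.7085; check Q = 483.5
Then change container volume by factor 2 (V_new/V_old).
Step 2:
                  X         C         L         A
  init       0.0391     2.084    0.7628     2.038
  Δ        -0.03238  -0.03238   0.06476   0.09714
  eq        0.00672     2.051    0.8276     2.135
  solve Keq expr → x = 0.03238; check Q = 483.5
Then remove 0.4799 M of C.
Step 3:
                  X         C         L         A
  init      0.00672     1.571    0.8276     2.135
  Δ        0.001892  0.001892 -0.003785 -0.005677
  eq       0.008612     1.573    0.8238     2.129
  solve Keq expr → x = -0.001892; check Q = 483.5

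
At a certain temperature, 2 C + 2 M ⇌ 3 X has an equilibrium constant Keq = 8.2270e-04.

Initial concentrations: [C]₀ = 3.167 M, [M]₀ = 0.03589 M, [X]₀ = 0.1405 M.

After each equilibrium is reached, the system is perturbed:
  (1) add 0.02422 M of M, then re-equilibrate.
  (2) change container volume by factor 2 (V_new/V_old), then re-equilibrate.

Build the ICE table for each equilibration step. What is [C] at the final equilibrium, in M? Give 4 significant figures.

[C]_eq = 1.617 M

Q₀ = 0.2147 vs Keq = 8.2270e-04 ⇒ Q>K, reverse
Step 1:
                   C          M          X
  I            3.167    0.03589     0.1405
  C          0.06423    0.06423   -0.09634
  E            3.231     0.1001    0.04416
  solve Keq expr → x = -0.03211; check Q = 8.2270e-04
Then add 0.02422 M of M.
Step 2:
                   C          M          X
  I            3.231     0.1243    0.04416
  C        -0.003843  -0.003843   0.005765
  E            3.227     0.1205    0.04992
  solve Keq expr → x = 0.001922; check Q = 8.2270e-04
Then change container volume by factor 2 (V_new/V_old).
Step 3:
                   C          M          X
  I            1.614    0.06025    0.02496
  C         0.002984   0.002984  -0.004475
  E            1.617    0.06323    0.02049
  solve Keq expr → x = -0.001492; check Q = 8.2270e-04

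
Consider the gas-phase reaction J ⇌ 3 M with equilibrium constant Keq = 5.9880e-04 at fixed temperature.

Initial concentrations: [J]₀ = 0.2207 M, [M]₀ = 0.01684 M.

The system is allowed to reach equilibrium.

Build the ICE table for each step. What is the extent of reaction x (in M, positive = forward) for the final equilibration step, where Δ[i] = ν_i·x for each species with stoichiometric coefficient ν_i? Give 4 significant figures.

x = 0.01108 M

Q₀ = 2.1638e-05 vs Keq = 5.9880e-04 ⇒ Q<K, forward
Step 1:
                    J           M
  I            0.2207     0.01684
  C          -0.01108     0.03323
  E            0.2096     0.05007
  solve Keq expr → x = 0.01108; check Q = 5.9880e-04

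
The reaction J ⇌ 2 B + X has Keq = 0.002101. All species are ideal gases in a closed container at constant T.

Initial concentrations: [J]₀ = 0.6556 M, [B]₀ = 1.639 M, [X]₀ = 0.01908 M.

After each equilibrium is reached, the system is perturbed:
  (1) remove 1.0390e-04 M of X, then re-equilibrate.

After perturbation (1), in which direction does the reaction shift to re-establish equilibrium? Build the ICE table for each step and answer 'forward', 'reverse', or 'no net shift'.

Q₀ = 0.07818 vs Keq = 0.002101 ⇒ Q>K, reverse
Step 1:
                  J         B         X
  I          0.6556     1.639   0.01908
  C         0.01853  -0.03706  -0.01853
  E          0.6741     1.602 5.5192e-04
  solve Keq expr → x = -0.01853; check Q = 0.002101
Then remove 1.0390e-04 M of X.
Step 2:
                  J         B         X
  I          0.6741     1.602 4.4802e-04
  C       -1.0367e-04 2.0734e-04 1.0367e-04
  E           0.674     1.602 5.5169e-04
  solve Keq expr → x = 1.0367e-04; check Q = 0.002101

Direction: forward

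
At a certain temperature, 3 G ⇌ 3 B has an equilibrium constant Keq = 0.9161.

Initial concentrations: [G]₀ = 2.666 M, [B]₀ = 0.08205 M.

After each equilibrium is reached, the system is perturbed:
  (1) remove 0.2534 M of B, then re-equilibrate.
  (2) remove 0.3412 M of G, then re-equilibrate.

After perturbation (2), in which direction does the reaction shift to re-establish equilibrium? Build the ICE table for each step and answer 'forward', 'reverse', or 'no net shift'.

Direction: reverse

Q₀ = 2.9151e-05 vs Keq = 0.9161 ⇒ Q<K, forward
Step 1:
                  G         B
  I           2.666   0.08205
  C          -1.272     1.272
  E           1.394     1.354
  solve Keq expr → x = 0.424; check Q = 0.9161
Then remove 0.2534 M of B.
Step 2:
                  G         B
  I           1.394     1.101
  C         -0.1286    0.1286
  E           1.266     1.229
  solve Keq expr → x = 0.04285; check Q = 0.9161
Then remove 0.3412 M of G.
Step 3:
                  G         B
  I          0.9243     1.229
  C          0.1681   -0.1681
  E           1.092     1.061
  solve Keq expr → x = -0.05604; check Q = 0.9161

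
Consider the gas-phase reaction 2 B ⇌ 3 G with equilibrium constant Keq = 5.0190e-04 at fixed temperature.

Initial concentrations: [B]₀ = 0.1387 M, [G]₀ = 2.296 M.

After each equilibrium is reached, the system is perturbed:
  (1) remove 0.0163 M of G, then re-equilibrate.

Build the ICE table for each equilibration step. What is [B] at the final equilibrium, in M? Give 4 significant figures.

[B]_eq = 1.586 M

Q₀ = 629.2 vs Keq = 5.0190e-04 ⇒ Q>K, reverse
Step 1:
                    B           G
  Initial      0.1387       2.296
  Change        1.458      -2.187
  Equil         1.597      0.1086
  solve Keq expr → x = -0.7291; check Q = 5.0190e-04
Then remove 0.0163 M of G.
Step 2:
                    B           G
  Initial       1.597     0.09228
  Change     -0.01055     0.01582
  Equil         1.586      0.1081
  solve Keq expr → x = 0.005274; check Q = 5.0190e-04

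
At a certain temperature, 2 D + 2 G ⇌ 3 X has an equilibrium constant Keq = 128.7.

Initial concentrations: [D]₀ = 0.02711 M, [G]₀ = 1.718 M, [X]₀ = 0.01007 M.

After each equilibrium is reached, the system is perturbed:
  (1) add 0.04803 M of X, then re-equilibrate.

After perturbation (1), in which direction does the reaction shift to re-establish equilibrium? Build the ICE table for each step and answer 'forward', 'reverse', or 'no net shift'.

Direction: reverse

Q₀ = 4.7074e-04 vs Keq = 128.7 ⇒ Q<K, forward
Step 1:
                    D           G           X
  I           0.02711       1.718     0.01007
  C          -0.02653    -0.02653     0.03979
  E        5.8028e-04       1.691     0.04986
  solve Keq expr → x = 0.01326; check Q = 128.7
Then add 0.04803 M of X.
Step 2:
                    D           G           X
  I        5.8028e-04       1.691     0.09789
  C        9.7922e-04  9.7922e-04   -0.001469
  E          0.001559       1.692     0.09643
  solve Keq expr → x = -4.8961e-04; check Q = 128.7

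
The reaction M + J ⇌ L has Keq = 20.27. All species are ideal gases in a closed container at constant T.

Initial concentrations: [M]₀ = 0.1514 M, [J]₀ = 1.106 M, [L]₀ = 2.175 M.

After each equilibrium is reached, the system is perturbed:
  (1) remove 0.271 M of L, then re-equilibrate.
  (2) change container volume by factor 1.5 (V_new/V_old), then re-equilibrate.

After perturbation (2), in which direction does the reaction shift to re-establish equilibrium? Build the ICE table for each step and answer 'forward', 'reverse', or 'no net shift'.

Q₀ = 12.99 vs Keq = 20.27 ⇒ Q<K, forward
Step 1:
                    M           J           L
  init         0.1514       1.106       2.175
  Δ          -0.04778    -0.04778     0.04778
  eq           0.1036       1.058       2.223
  solve Keq expr → x = 0.04778; check Q = 20.27
Then remove 0.271 M of L.
Step 2:
                    M           J           L
  init         0.1036       1.058       1.952
  Δ          -0.01114    -0.01114     0.01114
  eq          0.09248       1.047       1.963
  solve Keq expr → x = 0.01114; check Q = 20.27
Then change container volume by factor 1.5 (V_new/V_old).
Step 3:
                    M           J           L
  init        0.06166      0.6981       1.309
  Δ           0.02578     0.02578    -0.02578
  eq          0.08743      0.7238       1.283
  solve Keq expr → x = -0.02578; check Q = 20.27

Direction: reverse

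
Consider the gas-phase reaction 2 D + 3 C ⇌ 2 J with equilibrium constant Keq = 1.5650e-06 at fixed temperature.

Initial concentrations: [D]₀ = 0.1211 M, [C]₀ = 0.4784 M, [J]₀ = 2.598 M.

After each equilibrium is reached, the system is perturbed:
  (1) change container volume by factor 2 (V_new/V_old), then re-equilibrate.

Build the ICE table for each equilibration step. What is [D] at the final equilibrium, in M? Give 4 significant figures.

[D]_eq = 1.354 M

Q₀ = 4204 vs Keq = 1.5650e-06 ⇒ Q>K, reverse
Step 1:
                  D         C         J
  I          0.1211    0.4784     2.598
  C           2.568     3.852    -2.568
  E           2.689      4.33   0.03031
  solve Keq expr → x = -1.284; check Q = 1.5650e-06
Then change container volume by factor 2 (V_new/V_old).
Step 2:
                  D         C         J
  I           1.344     2.165   0.01515
  C        0.009703   0.01455 -0.009703
  E           1.354      2.18  0.005451
  solve Keq expr → x = -0.004851; check Q = 1.5650e-06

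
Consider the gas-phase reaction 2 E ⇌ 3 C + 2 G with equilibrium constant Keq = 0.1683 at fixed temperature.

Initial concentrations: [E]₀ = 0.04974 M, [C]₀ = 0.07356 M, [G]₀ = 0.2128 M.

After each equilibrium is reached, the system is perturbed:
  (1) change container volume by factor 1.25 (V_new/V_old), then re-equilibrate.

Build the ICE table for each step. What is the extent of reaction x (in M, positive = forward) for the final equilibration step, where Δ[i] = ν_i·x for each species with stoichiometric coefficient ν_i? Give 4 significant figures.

x = 0.001841 M

Q₀ = 0.007285 vs Keq = 0.1683 ⇒ Q<K, forward
Step 1:
                   E          C          G
  I          0.04974    0.07356     0.2128
  C         -0.02715    0.04072    0.02715
  E          0.02259     0.1143     0.2399
  solve Keq expr → x = 0.01357; check Q = 0.1683
Then change container volume by factor 1.25 (V_new/V_old).
Step 2:
                   E          C          G
  I          0.01808    0.09142      0.192
  C        -0.003682   0.005522   0.003682
  E          0.01439    0.09694     0.1956
  solve Keq expr → x = 0.001841; check Q = 0.1683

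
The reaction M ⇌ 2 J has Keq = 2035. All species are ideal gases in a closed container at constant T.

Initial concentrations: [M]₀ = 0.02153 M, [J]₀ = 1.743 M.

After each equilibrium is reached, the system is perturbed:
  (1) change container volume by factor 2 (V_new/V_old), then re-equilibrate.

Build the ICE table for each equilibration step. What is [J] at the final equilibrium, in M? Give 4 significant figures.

Q₀ = 141.1 vs Keq = 2035 ⇒ Q<K, forward
Step 1:
                    M           J
  I           0.02153       1.743
  C          -0.01997     0.03994
  E          0.001562       1.783
  solve Keq expr → x = 0.01997; check Q = 2035
Then change container volume by factor 2 (V_new/V_old).
Step 2:
                    M           J
  I        7.8105e-04      0.8915
  C       -3.8984e-04  7.7968e-04
  E        3.9121e-04      0.8922
  solve Keq expr → x = 3.8984e-04; check Q = 2035

[J]_eq = 0.8922 M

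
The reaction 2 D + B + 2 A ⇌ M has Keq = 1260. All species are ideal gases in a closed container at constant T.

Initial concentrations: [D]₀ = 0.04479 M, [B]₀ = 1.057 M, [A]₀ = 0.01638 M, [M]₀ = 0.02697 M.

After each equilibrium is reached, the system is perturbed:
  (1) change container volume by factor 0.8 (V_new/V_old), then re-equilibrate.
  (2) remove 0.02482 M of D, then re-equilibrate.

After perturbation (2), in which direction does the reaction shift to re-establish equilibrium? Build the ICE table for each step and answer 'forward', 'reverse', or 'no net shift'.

Direction: reverse

Q₀ = 4.7404e+04 vs Keq = 1260 ⇒ Q>K, reverse
Step 1:
                    D           B           A           M
  Initial     0.04479       1.057     0.01638     0.02697
  Change      0.02726     0.01363     0.02726    -0.01363
  Equil       0.07205       1.071     0.04364     0.01334
  solve Keq expr → x = -0.01363; check Q = 1260
Then change container volume by factor 0.8 (V_new/V_old).
Step 2:
                    D           B           A           M
  Initial     0.09007       1.338     0.05455     0.01667
  Change    -0.009852   -0.004926   -0.009852    0.004926
  Equil       0.08021       1.333      0.0447      0.0216
  solve Keq expr → x = 0.004926; check Q = 1260
Then remove 0.02482 M of D.
Step 3:
                    D           B           A           M
  Initial     0.05539       1.333      0.0447      0.0216
  Change     0.007325    0.003663    0.007325   -0.003663
  Equil       0.06272       1.337     0.05203     0.01794
  solve Keq expr → x = -0.003663; check Q = 1260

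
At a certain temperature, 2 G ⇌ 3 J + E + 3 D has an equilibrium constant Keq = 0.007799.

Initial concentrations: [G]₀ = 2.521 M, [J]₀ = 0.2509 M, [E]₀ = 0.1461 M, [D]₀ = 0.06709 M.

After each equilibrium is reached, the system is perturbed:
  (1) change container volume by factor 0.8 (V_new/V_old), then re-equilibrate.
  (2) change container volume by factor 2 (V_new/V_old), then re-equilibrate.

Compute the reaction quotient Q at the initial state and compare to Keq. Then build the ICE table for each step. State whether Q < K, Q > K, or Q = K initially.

Q₀ = 1.0964e-07 vs Keq = 0.007799 ⇒ Q<K, forward
Step 1:
                    G           J           E           D
  I             2.521      0.2509      0.1461     0.06709
  C           -0.3606      0.5409      0.1803      0.5409
  E              2.16      0.7918      0.3264       0.608
  solve Keq expr → x = 0.1803; check Q = 0.007799
Then change container volume by factor 0.8 (V_new/V_old).
Step 2:
                    G           J           E           D
  I             2.701      0.9897       0.408      0.7599
  C           0.08354     -0.1253    -0.04177     -0.1253
  E             2.784      0.8644      0.3662      0.6346
  solve Keq expr → x = -0.04177; check Q = 0.007799
Then change container volume by factor 2 (V_new/V_old).
Step 3:
                    G           J           E           D
  I             1.392      0.4322      0.1831      0.3173
  C           -0.1516      0.2273     0.07578      0.2273
  E              1.24      0.6595      0.2589      0.5447
  solve Keq expr → x = 0.07578; check Q = 0.007799

Q₀ = 1.0964e-07; Q < K (proceeds forward)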